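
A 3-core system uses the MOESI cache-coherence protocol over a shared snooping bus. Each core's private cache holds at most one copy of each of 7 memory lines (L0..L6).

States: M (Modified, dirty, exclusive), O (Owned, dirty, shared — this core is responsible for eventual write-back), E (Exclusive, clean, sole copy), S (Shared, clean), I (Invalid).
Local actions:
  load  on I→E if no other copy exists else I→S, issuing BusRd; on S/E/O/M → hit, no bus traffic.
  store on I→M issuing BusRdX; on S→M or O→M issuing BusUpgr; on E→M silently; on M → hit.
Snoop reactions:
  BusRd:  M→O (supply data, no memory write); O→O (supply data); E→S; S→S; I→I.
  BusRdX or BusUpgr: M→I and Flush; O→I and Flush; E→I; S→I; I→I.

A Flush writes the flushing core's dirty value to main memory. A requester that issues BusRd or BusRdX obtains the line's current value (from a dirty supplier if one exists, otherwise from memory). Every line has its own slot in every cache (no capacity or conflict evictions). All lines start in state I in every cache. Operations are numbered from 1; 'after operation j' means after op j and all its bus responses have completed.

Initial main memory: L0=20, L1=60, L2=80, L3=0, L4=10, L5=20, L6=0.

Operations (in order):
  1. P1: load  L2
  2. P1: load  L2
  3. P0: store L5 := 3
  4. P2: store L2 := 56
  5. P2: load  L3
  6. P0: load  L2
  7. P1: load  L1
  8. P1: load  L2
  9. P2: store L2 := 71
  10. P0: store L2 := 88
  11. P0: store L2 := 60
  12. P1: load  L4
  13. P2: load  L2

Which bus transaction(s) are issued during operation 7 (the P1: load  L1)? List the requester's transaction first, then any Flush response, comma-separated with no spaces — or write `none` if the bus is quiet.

[1] P1: load  L2 | P0:I, P1:E(80), P2:I | bus: BusRd
[2] P1: load  L2 | P0:I, P1:E(80), P2:I | bus: none
[3] P0: store L5 := 3 | P0:M(3), P1:I, P2:I | bus: BusRdX
[4] P2: store L2 := 56 | P0:I, P1:I, P2:M(56) | bus: BusRdX
[5] P2: load  L3 | P0:I, P1:I, P2:E(0) | bus: BusRd
[6] P0: load  L2 | P0:S(56), P1:I, P2:O(56) | bus: BusRd
[7] P1: load  L1 | P0:I, P1:E(60), P2:I | bus: BusRd
[8] P1: load  L2 | P0:S(56), P1:S(56), P2:O(56) | bus: BusRd
[9] P2: store L2 := 71 | P0:I, P1:I, P2:M(71) | bus: BusUpgr
[10] P0: store L2 := 88 | P0:M(88), P1:I, P2:I | bus: BusRdX,Flush
[11] P0: store L2 := 60 | P0:M(60), P1:I, P2:I | bus: none
[12] P1: load  L4 | P0:I, P1:E(10), P2:I | bus: BusRd
[13] P2: load  L2 | P0:O(60), P1:I, P2:S(60) | bus: BusRd

bus = BusRd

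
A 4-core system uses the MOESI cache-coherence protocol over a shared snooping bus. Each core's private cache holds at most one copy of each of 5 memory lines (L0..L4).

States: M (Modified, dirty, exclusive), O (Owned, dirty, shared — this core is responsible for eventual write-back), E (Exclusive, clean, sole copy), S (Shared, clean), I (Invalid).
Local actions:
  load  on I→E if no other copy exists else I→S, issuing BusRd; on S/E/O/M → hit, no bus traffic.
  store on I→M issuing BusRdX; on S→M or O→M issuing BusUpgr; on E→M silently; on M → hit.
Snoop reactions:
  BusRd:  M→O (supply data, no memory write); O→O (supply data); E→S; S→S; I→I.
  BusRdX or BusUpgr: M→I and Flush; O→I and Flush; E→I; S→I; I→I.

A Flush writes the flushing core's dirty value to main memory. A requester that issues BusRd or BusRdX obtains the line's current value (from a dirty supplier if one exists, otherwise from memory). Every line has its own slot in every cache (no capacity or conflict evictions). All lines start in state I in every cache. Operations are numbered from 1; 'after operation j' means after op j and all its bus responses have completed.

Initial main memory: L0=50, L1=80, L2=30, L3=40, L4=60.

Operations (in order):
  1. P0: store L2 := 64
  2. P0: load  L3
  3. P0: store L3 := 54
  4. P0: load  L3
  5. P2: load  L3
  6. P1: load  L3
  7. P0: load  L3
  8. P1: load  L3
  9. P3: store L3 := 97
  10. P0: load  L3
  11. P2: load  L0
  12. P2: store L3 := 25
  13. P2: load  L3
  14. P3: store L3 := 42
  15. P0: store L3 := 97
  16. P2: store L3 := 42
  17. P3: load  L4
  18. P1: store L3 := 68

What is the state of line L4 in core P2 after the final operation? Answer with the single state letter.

  op1 P0: store L2 := 64 → M/I/I/I on L2; bus BusRdX; mem=30
  op2 P0: load  L3 → E/I/I/I on L3; bus BusRd; mem=40
  op3 P0: store L3 := 54 → M/I/I/I on L3; bus (none); mem=40
  op4 P0: load  L3 → M/I/I/I on L3; bus (none); mem=40
  op5 P2: load  L3 → O/I/S/I on L3; bus BusRd; mem=40
  op6 P1: load  L3 → O/S/S/I on L3; bus BusRd; mem=40
  op7 P0: load  L3 → O/S/S/I on L3; bus (none); mem=40
  op8 P1: load  L3 → O/S/S/I on L3; bus (none); mem=40
  op9 P3: store L3 := 97 → I/I/I/M on L3; bus BusRdX Flush; mem=54
  op10 P0: load  L3 → S/I/I/O on L3; bus BusRd; mem=54
  op11 P2: load  L0 → I/I/E/I on L0; bus BusRd; mem=50
  op12 P2: store L3 := 25 → I/I/M/I on L3; bus BusRdX Flush; mem=97
  op13 P2: load  L3 → I/I/M/I on L3; bus (none); mem=97
  op14 P3: store L3 := 42 → I/I/I/M on L3; bus BusRdX Flush; mem=25
  op15 P0: store L3 := 97 → M/I/I/I on L3; bus BusRdX Flush; mem=42
  op16 P2: store L3 := 42 → I/I/M/I on L3; bus BusRdX Flush; mem=97
  op17 P3: load  L4 → I/I/I/E on L4; bus BusRd; mem=60
  op18 P1: store L3 := 68 → I/M/I/I on L3; bus BusRdX Flush; mem=42

state = I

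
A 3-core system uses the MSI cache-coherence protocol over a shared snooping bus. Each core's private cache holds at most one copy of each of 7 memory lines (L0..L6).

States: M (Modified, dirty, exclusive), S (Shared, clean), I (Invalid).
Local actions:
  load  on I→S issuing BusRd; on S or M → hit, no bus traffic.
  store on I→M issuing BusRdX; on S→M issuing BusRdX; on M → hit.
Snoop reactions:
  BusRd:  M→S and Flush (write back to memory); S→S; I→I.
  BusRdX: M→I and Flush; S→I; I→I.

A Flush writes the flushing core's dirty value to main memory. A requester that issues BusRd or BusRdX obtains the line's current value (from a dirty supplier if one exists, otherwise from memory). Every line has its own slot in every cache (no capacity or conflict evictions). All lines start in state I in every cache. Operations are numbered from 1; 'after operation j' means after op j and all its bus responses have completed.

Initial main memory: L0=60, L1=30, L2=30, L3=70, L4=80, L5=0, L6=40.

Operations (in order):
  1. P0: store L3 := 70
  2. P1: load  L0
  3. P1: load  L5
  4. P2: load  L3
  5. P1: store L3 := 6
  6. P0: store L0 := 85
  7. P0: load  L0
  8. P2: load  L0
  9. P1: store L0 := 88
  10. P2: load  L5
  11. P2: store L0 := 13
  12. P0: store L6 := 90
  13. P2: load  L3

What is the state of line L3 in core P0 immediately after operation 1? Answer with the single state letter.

1. P0: store L3 := 70  bus=[BusRdX]  L3: P0=M P1=I P2=I  mem[L3]=70
2. P1: load  L0  bus=[BusRd]  L0: P0=I P1=S P2=I  mem[L0]=60
3. P1: load  L5  bus=[BusRd]  L5: P0=I P1=S P2=I  mem[L5]=0
4. P2: load  L3  bus=[BusRd,Flush]  L3: P0=S P1=I P2=S  mem[L3]=70
5. P1: store L3 := 6  bus=[BusRdX]  L3: P0=I P1=M P2=I  mem[L3]=70
6. P0: store L0 := 85  bus=[BusRdX]  L0: P0=M P1=I P2=I  mem[L0]=60
7. P0: load  L0  bus=[-]  L0: P0=M P1=I P2=I  mem[L0]=60
8. P2: load  L0  bus=[BusRd,Flush]  L0: P0=S P1=I P2=S  mem[L0]=85
9. P1: store L0 := 88  bus=[BusRdX]  L0: P0=I P1=M P2=I  mem[L0]=85
10. P2: load  L5  bus=[BusRd]  L5: P0=I P1=S P2=S  mem[L5]=0
11. P2: store L0 := 13  bus=[BusRdX,Flush]  L0: P0=I P1=I P2=M  mem[L0]=88
12. P0: store L6 := 90  bus=[BusRdX]  L6: P0=M P1=I P2=I  mem[L6]=40
13. P2: load  L3  bus=[BusRd,Flush]  L3: P0=I P1=S P2=S  mem[L3]=6

state = M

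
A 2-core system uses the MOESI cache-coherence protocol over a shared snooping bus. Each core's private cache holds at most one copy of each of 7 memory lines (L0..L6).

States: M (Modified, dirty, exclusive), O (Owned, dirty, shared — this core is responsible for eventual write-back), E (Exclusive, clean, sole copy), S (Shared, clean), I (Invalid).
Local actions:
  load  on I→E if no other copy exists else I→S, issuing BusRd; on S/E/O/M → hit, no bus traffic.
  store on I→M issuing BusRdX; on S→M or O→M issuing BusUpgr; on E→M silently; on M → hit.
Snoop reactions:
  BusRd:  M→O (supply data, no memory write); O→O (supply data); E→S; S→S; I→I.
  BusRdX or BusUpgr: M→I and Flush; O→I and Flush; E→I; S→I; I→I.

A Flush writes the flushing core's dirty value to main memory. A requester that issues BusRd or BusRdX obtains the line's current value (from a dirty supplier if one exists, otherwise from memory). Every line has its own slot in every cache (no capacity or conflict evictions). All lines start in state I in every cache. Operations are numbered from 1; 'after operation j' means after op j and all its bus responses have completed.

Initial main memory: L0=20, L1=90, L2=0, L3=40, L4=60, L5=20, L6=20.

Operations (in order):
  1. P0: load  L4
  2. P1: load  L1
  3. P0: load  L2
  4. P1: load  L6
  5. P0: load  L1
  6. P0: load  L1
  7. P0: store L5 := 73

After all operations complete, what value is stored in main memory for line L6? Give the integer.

memory[L6] = 20

  op1 P0: load  L4 → E/I on L4; bus BusRd; mem=60
  op2 P1: load  L1 → I/E on L1; bus BusRd; mem=90
  op3 P0: load  L2 → E/I on L2; bus BusRd; mem=0
  op4 P1: load  L6 → I/E on L6; bus BusRd; mem=20
  op5 P0: load  L1 → S/S on L1; bus BusRd; mem=90
  op6 P0: load  L1 → S/S on L1; bus (none); mem=90
  op7 P0: store L5 := 73 → M/I on L5; bus BusRdX; mem=20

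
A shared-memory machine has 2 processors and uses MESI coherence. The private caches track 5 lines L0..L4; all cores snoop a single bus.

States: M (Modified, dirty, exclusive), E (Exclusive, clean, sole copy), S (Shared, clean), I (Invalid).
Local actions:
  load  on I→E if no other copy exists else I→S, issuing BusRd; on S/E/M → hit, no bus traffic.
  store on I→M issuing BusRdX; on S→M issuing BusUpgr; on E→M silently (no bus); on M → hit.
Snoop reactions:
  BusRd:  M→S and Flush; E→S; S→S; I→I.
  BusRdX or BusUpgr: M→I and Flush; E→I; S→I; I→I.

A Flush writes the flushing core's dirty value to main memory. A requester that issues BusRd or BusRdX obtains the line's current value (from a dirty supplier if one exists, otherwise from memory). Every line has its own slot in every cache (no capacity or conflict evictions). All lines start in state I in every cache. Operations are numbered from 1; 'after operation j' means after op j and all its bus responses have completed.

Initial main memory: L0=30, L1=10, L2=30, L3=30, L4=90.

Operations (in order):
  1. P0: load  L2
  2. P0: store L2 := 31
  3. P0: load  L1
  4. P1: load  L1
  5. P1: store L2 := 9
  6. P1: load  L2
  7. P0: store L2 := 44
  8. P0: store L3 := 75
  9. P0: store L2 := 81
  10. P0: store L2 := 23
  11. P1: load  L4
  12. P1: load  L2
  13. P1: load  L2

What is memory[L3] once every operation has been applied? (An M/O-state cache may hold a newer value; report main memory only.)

memory[L3] = 30

  op1 P0: load  L2 → E/I on L2; bus BusRd; mem=30
  op2 P0: store L2 := 31 → M/I on L2; bus (none); mem=30
  op3 P0: load  L1 → E/I on L1; bus BusRd; mem=10
  op4 P1: load  L1 → S/S on L1; bus BusRd; mem=10
  op5 P1: store L2 := 9 → I/M on L2; bus BusRdX Flush; mem=31
  op6 P1: load  L2 → I/M on L2; bus (none); mem=31
  op7 P0: store L2 := 44 → M/I on L2; bus BusRdX Flush; mem=9
  op8 P0: store L3 := 75 → M/I on L3; bus BusRdX; mem=30
  op9 P0: store L2 := 81 → M/I on L2; bus (none); mem=9
  op10 P0: store L2 := 23 → M/I on L2; bus (none); mem=9
  op11 P1: load  L4 → I/E on L4; bus BusRd; mem=90
  op12 P1: load  L2 → S/S on L2; bus BusRd Flush; mem=23
  op13 P1: load  L2 → S/S on L2; bus (none); mem=23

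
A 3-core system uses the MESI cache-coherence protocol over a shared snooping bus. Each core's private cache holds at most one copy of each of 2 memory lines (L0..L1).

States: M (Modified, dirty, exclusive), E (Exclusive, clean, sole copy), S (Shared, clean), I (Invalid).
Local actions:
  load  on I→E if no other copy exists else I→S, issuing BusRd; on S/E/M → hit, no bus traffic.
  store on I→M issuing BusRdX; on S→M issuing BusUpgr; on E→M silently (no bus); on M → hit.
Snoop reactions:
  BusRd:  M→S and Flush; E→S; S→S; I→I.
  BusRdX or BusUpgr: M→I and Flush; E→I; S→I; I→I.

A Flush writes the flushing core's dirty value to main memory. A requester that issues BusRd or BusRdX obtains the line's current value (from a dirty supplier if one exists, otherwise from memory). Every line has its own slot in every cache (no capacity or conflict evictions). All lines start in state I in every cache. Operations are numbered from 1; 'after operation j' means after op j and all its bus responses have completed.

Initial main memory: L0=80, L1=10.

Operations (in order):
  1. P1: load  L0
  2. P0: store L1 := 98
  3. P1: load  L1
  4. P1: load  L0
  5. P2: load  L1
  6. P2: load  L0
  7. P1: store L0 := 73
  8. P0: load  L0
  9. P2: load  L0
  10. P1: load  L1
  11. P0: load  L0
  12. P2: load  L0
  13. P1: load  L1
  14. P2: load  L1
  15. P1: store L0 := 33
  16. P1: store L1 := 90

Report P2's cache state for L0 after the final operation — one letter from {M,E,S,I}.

  op1 P1: load  L0 → I/E/I on L0; bus BusRd; mem=80
  op2 P0: store L1 := 98 → M/I/I on L1; bus BusRdX; mem=10
  op3 P1: load  L1 → S/S/I on L1; bus BusRd Flush; mem=98
  op4 P1: load  L0 → I/E/I on L0; bus (none); mem=80
  op5 P2: load  L1 → S/S/S on L1; bus BusRd; mem=98
  op6 P2: load  L0 → I/S/S on L0; bus BusRd; mem=80
  op7 P1: store L0 := 73 → I/M/I on L0; bus BusUpgr; mem=80
  op8 P0: load  L0 → S/S/I on L0; bus BusRd Flush; mem=73
  op9 P2: load  L0 → S/S/S on L0; bus BusRd; mem=73
  op10 P1: load  L1 → S/S/S on L1; bus (none); mem=98
  op11 P0: load  L0 → S/S/S on L0; bus (none); mem=73
  op12 P2: load  L0 → S/S/S on L0; bus (none); mem=73
  op13 P1: load  L1 → S/S/S on L1; bus (none); mem=98
  op14 P2: load  L1 → S/S/S on L1; bus (none); mem=98
  op15 P1: store L0 := 33 → I/M/I on L0; bus BusUpgr; mem=73
  op16 P1: store L1 := 90 → I/M/I on L1; bus BusUpgr; mem=98

state = I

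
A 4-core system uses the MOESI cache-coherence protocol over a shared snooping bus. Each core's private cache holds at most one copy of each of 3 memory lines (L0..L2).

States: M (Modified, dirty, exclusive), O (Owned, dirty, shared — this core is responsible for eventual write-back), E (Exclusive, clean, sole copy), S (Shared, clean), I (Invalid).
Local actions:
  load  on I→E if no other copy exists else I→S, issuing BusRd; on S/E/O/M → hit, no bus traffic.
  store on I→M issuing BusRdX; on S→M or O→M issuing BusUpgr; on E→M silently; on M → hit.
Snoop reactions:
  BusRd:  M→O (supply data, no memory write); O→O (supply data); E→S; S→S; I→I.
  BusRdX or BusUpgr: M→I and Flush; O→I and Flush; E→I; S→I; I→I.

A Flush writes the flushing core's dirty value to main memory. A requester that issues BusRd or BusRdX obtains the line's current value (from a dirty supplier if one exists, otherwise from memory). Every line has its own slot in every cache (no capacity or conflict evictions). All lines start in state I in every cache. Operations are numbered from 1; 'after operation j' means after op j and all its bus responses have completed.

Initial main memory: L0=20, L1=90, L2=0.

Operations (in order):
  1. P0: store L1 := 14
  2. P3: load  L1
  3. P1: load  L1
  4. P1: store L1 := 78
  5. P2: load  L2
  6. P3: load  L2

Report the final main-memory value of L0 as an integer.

step 1: P0: store L1 := 14  ⟶  MIII  (L1)  txn=BusRdX  M[L1]=90
step 2: P3: load  L1  ⟶  OIIS  (L1)  txn=BusRd  M[L1]=90
step 3: P1: load  L1  ⟶  OSIS  (L1)  txn=BusRd  M[L1]=90
step 4: P1: store L1 := 78  ⟶  IMII  (L1)  txn=BusUpgr+Flush  M[L1]=14
step 5: P2: load  L2  ⟶  IIEI  (L2)  txn=BusRd  M[L2]=0
step 6: P3: load  L2  ⟶  IISS  (L2)  txn=BusRd  M[L2]=0

memory[L0] = 20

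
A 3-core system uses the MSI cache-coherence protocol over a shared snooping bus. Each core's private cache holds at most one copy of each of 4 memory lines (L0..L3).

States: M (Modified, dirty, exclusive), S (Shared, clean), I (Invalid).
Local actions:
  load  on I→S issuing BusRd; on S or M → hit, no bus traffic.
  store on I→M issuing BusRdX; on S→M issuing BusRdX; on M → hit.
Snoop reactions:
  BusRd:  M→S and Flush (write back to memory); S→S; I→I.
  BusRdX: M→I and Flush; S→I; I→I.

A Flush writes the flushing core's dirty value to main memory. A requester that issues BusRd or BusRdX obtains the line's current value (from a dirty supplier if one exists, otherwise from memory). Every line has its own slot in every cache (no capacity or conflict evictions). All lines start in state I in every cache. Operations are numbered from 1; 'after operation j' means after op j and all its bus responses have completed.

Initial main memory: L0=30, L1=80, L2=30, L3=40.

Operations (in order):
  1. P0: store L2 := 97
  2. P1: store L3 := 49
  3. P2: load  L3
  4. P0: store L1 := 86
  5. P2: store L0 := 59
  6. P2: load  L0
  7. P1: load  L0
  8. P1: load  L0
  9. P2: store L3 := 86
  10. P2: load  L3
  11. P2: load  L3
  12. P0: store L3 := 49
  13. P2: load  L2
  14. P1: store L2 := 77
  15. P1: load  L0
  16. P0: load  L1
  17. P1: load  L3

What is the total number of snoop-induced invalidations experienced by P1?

invalidations = 1

1. P0: store L2 := 97  bus=[BusRdX]  L2: P0=M P1=I P2=I  mem[L2]=30
2. P1: store L3 := 49  bus=[BusRdX]  L3: P0=I P1=M P2=I  mem[L3]=40
3. P2: load  L3  bus=[BusRd,Flush]  L3: P0=I P1=S P2=S  mem[L3]=49
4. P0: store L1 := 86  bus=[BusRdX]  L1: P0=M P1=I P2=I  mem[L1]=80
5. P2: store L0 := 59  bus=[BusRdX]  L0: P0=I P1=I P2=M  mem[L0]=30
6. P2: load  L0  bus=[-]  L0: P0=I P1=I P2=M  mem[L0]=30
7. P1: load  L0  bus=[BusRd,Flush]  L0: P0=I P1=S P2=S  mem[L0]=59
8. P1: load  L0  bus=[-]  L0: P0=I P1=S P2=S  mem[L0]=59
9. P2: store L3 := 86  bus=[BusRdX]  L3: P0=I P1=I P2=M  mem[L3]=49
10. P2: load  L3  bus=[-]  L3: P0=I P1=I P2=M  mem[L3]=49
11. P2: load  L3  bus=[-]  L3: P0=I P1=I P2=M  mem[L3]=49
12. P0: store L3 := 49  bus=[BusRdX,Flush]  L3: P0=M P1=I P2=I  mem[L3]=86
13. P2: load  L2  bus=[BusRd,Flush]  L2: P0=S P1=I P2=S  mem[L2]=97
14. P1: store L2 := 77  bus=[BusRdX]  L2: P0=I P1=M P2=I  mem[L2]=97
15. P1: load  L0  bus=[-]  L0: P0=I P1=S P2=S  mem[L0]=59
16. P0: load  L1  bus=[-]  L1: P0=M P1=I P2=I  mem[L1]=80
17. P1: load  L3  bus=[BusRd,Flush]  L3: P0=S P1=S P2=I  mem[L3]=49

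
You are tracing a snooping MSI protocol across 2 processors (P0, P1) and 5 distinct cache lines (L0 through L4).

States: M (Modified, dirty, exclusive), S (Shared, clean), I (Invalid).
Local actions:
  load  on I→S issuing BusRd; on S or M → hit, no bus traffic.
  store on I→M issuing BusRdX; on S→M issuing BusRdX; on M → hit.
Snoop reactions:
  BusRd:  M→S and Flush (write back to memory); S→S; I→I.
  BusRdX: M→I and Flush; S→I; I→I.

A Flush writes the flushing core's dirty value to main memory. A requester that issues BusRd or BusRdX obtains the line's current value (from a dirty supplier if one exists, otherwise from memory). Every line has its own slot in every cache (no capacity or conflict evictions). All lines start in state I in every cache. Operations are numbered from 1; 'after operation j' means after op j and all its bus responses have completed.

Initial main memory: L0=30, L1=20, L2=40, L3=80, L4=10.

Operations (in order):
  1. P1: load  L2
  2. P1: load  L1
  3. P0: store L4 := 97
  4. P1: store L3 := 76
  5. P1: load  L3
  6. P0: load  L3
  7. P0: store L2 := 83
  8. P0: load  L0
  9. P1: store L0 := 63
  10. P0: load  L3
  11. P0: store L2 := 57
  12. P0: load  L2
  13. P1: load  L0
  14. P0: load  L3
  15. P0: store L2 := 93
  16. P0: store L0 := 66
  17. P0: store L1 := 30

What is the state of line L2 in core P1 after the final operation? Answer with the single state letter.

step 1: P1: load  L2  ⟶  IS  (L2)  txn=BusRd  M[L2]=40
step 2: P1: load  L1  ⟶  IS  (L1)  txn=BusRd  M[L1]=20
step 3: P0: store L4 := 97  ⟶  MI  (L4)  txn=BusRdX  M[L4]=10
step 4: P1: store L3 := 76  ⟶  IM  (L3)  txn=BusRdX  M[L3]=80
step 5: P1: load  L3  ⟶  IM  (L3)  txn=∅  M[L3]=80
step 6: P0: load  L3  ⟶  SS  (L3)  txn=BusRd+Flush  M[L3]=76
step 7: P0: store L2 := 83  ⟶  MI  (L2)  txn=BusRdX  M[L2]=40
step 8: P0: load  L0  ⟶  SI  (L0)  txn=BusRd  M[L0]=30
step 9: P1: store L0 := 63  ⟶  IM  (L0)  txn=BusRdX  M[L0]=30
step 10: P0: load  L3  ⟶  SS  (L3)  txn=∅  M[L3]=76
step 11: P0: store L2 := 57  ⟶  MI  (L2)  txn=∅  M[L2]=40
step 12: P0: load  L2  ⟶  MI  (L2)  txn=∅  M[L2]=40
step 13: P1: load  L0  ⟶  IM  (L0)  txn=∅  M[L0]=30
step 14: P0: load  L3  ⟶  SS  (L3)  txn=∅  M[L3]=76
step 15: P0: store L2 := 93  ⟶  MI  (L2)  txn=∅  M[L2]=40
step 16: P0: store L0 := 66  ⟶  MI  (L0)  txn=BusRdX+Flush  M[L0]=63
step 17: P0: store L1 := 30  ⟶  MI  (L1)  txn=BusRdX  M[L1]=20

state = I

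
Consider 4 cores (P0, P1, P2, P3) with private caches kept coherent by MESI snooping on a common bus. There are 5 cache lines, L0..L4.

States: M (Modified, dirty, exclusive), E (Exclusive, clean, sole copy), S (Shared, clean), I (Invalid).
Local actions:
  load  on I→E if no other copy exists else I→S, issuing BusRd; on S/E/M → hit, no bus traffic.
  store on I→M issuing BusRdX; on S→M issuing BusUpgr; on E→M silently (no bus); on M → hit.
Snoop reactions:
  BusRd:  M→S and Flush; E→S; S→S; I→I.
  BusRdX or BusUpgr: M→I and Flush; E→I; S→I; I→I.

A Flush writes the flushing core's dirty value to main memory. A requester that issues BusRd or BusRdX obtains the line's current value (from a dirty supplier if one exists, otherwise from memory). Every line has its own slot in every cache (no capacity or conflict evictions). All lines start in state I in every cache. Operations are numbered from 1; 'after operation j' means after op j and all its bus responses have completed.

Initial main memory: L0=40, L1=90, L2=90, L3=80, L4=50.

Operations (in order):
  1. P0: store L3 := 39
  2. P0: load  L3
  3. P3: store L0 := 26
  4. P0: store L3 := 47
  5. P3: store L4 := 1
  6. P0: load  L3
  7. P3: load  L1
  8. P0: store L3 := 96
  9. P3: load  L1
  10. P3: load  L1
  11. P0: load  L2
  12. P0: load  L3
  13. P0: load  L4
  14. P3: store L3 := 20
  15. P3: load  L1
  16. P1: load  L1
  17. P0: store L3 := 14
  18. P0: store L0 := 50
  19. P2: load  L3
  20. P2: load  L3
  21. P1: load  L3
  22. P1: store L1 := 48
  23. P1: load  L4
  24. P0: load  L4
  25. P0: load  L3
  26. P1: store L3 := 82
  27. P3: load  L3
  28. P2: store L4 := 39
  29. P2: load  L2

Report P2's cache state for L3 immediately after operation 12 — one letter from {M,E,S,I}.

step 1: P0: store L3 := 39  ⟶  MIII  (L3)  txn=BusRdX  M[L3]=80
step 2: P0: load  L3  ⟶  MIII  (L3)  txn=∅  M[L3]=80
step 3: P3: store L0 := 26  ⟶  IIIM  (L0)  txn=BusRdX  M[L0]=40
step 4: P0: store L3 := 47  ⟶  MIII  (L3)  txn=∅  M[L3]=80
step 5: P3: store L4 := 1  ⟶  IIIM  (L4)  txn=BusRdX  M[L4]=50
step 6: P0: load  L3  ⟶  MIII  (L3)  txn=∅  M[L3]=80
step 7: P3: load  L1  ⟶  IIIE  (L1)  txn=BusRd  M[L1]=90
step 8: P0: store L3 := 96  ⟶  MIII  (L3)  txn=∅  M[L3]=80
step 9: P3: load  L1  ⟶  IIIE  (L1)  txn=∅  M[L1]=90
step 10: P3: load  L1  ⟶  IIIE  (L1)  txn=∅  M[L1]=90
step 11: P0: load  L2  ⟶  EIII  (L2)  txn=BusRd  M[L2]=90
step 12: P0: load  L3  ⟶  MIII  (L3)  txn=∅  M[L3]=80
step 13: P0: load  L4  ⟶  SIIS  (L4)  txn=BusRd+Flush  M[L4]=1
step 14: P3: store L3 := 20  ⟶  IIIM  (L3)  txn=BusRdX+Flush  M[L3]=96
step 15: P3: load  L1  ⟶  IIIE  (L1)  txn=∅  M[L1]=90
step 16: P1: load  L1  ⟶  ISIS  (L1)  txn=BusRd  M[L1]=90
step 17: P0: store L3 := 14  ⟶  MIII  (L3)  txn=BusRdX+Flush  M[L3]=20
step 18: P0: store L0 := 50  ⟶  MIII  (L0)  txn=BusRdX+Flush  M[L0]=26
step 19: P2: load  L3  ⟶  SISI  (L3)  txn=BusRd+Flush  M[L3]=14
step 20: P2: load  L3  ⟶  SISI  (L3)  txn=∅  M[L3]=14
step 21: P1: load  L3  ⟶  SSSI  (L3)  txn=BusRd  M[L3]=14
step 22: P1: store L1 := 48  ⟶  IMII  (L1)  txn=BusUpgr  M[L1]=90
step 23: P1: load  L4  ⟶  SSIS  (L4)  txn=BusRd  M[L4]=1
step 24: P0: load  L4  ⟶  SSIS  (L4)  txn=∅  M[L4]=1
step 25: P0: load  L3  ⟶  SSSI  (L3)  txn=∅  M[L3]=14
step 26: P1: store L3 := 82  ⟶  IMII  (L3)  txn=BusUpgr  M[L3]=14
step 27: P3: load  L3  ⟶  ISIS  (L3)  txn=BusRd+Flush  M[L3]=82
step 28: P2: store L4 := 39  ⟶  IIMI  (L4)  txn=BusRdX  M[L4]=1
step 29: P2: load  L2  ⟶  SISI  (L2)  txn=BusRd  M[L2]=90

state = I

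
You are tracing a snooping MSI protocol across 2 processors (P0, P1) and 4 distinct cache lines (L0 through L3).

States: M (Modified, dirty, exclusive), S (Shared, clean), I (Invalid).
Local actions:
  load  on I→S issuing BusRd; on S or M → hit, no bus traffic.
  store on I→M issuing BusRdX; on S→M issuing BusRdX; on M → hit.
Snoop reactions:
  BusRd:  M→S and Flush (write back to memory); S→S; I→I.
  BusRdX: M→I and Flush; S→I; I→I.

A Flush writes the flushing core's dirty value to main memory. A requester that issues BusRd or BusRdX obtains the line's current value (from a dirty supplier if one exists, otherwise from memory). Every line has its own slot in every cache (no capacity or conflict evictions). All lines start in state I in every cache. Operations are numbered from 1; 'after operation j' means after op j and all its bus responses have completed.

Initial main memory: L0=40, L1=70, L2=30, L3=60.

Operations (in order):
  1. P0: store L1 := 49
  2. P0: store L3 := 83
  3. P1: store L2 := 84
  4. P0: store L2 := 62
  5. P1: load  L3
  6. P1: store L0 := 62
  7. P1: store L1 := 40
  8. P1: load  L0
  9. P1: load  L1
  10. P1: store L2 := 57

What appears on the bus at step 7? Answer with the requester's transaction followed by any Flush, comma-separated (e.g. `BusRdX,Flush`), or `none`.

bus = BusRdX,Flush

1. P0: store L1 := 49  bus=[BusRdX]  L1: P0=M P1=I  mem[L1]=70
2. P0: store L3 := 83  bus=[BusRdX]  L3: P0=M P1=I  mem[L3]=60
3. P1: store L2 := 84  bus=[BusRdX]  L2: P0=I P1=M  mem[L2]=30
4. P0: store L2 := 62  bus=[BusRdX,Flush]  L2: P0=M P1=I  mem[L2]=84
5. P1: load  L3  bus=[BusRd,Flush]  L3: P0=S P1=S  mem[L3]=83
6. P1: store L0 := 62  bus=[BusRdX]  L0: P0=I P1=M  mem[L0]=40
7. P1: store L1 := 40  bus=[BusRdX,Flush]  L1: P0=I P1=M  mem[L1]=49
8. P1: load  L0  bus=[-]  L0: P0=I P1=M  mem[L0]=40
9. P1: load  L1  bus=[-]  L1: P0=I P1=M  mem[L1]=49
10. P1: store L2 := 57  bus=[BusRdX,Flush]  L2: P0=I P1=M  mem[L2]=62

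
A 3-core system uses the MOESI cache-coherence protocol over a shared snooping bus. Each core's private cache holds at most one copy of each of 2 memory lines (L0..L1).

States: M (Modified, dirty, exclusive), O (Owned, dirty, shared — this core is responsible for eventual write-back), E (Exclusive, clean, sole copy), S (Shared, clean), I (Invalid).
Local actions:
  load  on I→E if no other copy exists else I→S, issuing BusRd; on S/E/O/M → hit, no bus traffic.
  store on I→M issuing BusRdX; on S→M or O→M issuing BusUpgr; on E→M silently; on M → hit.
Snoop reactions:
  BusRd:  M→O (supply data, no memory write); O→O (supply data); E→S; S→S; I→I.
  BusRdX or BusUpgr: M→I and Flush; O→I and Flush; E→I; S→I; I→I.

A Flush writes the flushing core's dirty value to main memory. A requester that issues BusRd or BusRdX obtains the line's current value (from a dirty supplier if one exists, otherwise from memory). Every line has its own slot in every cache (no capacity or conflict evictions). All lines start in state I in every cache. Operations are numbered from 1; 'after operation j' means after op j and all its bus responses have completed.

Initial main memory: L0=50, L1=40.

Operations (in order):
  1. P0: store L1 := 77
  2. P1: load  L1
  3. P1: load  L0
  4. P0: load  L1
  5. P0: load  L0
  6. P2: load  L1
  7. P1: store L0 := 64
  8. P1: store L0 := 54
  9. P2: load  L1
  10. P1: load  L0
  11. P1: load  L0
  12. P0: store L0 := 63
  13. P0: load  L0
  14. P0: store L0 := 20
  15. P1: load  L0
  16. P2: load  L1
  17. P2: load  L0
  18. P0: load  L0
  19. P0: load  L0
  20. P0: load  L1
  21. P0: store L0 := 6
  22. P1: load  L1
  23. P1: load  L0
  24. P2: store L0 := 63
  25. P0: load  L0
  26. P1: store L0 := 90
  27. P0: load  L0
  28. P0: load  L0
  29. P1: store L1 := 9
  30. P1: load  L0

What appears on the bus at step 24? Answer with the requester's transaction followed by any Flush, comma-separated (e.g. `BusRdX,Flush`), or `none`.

bus = BusRdX,Flush

  op1 P0: store L1 := 77 → M/I/I on L1; bus BusRdX; mem=40
  op2 P1: load  L1 → O/S/I on L1; bus BusRd; mem=40
  op3 P1: load  L0 → I/E/I on L0; bus BusRd; mem=50
  op4 P0: load  L1 → O/S/I on L1; bus (none); mem=40
  op5 P0: load  L0 → S/S/I on L0; bus BusRd; mem=50
  op6 P2: load  L1 → O/S/S on L1; bus BusRd; mem=40
  op7 P1: store L0 := 64 → I/M/I on L0; bus BusUpgr; mem=50
  op8 P1: store L0 := 54 → I/M/I on L0; bus (none); mem=50
  op9 P2: load  L1 → O/S/S on L1; bus (none); mem=40
  op10 P1: load  L0 → I/M/I on L0; bus (none); mem=50
  op11 P1: load  L0 → I/M/I on L0; bus (none); mem=50
  op12 P0: store L0 := 63 → M/I/I on L0; bus BusRdX Flush; mem=54
  op13 P0: load  L0 → M/I/I on L0; bus (none); mem=54
  op14 P0: store L0 := 20 → M/I/I on L0; bus (none); mem=54
  op15 P1: load  L0 → O/S/I on L0; bus BusRd; mem=54
  op16 P2: load  L1 → O/S/S on L1; bus (none); mem=40
  op17 P2: load  L0 → O/S/S on L0; bus BusRd; mem=54
  op18 P0: load  L0 → O/S/S on L0; bus (none); mem=54
  op19 P0: load  L0 → O/S/S on L0; bus (none); mem=54
  op20 P0: load  L1 → O/S/S on L1; bus (none); mem=40
  op21 P0: store L0 := 6 → M/I/I on L0; bus BusUpgr; mem=54
  op22 P1: load  L1 → O/S/S on L1; bus (none); mem=40
  op23 P1: load  L0 → O/S/I on L0; bus BusRd; mem=54
  op24 P2: store L0 := 63 → I/I/M on L0; bus BusRdX Flush; mem=6
  op25 P0: load  L0 → S/I/O on L0; bus BusRd; mem=6
  op26 P1: store L0 := 90 → I/M/I on L0; bus BusRdX Flush; mem=63
  op27 P0: load  L0 → S/O/I on L0; bus BusRd; mem=63
  op28 P0: load  L0 → S/O/I on L0; bus (none); mem=63
  op29 P1: store L1 := 9 → I/M/I on L1; bus BusUpgr Flush; mem=77
  op30 P1: load  L0 → S/O/I on L0; bus (none); mem=63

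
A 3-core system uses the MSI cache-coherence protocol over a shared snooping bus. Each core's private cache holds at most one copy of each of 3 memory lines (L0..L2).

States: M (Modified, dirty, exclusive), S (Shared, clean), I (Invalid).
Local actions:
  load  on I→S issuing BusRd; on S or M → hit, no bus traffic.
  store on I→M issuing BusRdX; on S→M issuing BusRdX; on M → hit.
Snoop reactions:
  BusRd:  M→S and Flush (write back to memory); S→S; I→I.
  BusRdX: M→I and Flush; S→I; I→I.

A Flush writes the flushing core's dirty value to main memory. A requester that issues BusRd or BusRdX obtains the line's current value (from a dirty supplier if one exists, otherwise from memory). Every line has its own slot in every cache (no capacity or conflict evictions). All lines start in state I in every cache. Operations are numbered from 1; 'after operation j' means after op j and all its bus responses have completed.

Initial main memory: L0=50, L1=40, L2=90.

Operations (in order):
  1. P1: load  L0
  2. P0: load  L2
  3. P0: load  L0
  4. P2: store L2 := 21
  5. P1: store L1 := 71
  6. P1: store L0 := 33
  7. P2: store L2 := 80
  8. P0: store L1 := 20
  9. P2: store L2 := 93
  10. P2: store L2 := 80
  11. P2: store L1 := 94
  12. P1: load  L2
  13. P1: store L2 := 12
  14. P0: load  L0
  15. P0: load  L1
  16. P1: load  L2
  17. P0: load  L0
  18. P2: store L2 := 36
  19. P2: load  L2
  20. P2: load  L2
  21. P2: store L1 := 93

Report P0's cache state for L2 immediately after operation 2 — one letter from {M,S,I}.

state = S

  op1 P1: load  L0 → I/S/I on L0; bus BusRd; mem=50
  op2 P0: load  L2 → S/I/I on L2; bus BusRd; mem=90
  op3 P0: load  L0 → S/S/I on L0; bus BusRd; mem=50
  op4 P2: store L2 := 21 → I/I/M on L2; bus BusRdX; mem=90
  op5 P1: store L1 := 71 → I/M/I on L1; bus BusRdX; mem=40
  op6 P1: store L0 := 33 → I/M/I on L0; bus BusRdX; mem=50
  op7 P2: store L2 := 80 → I/I/M on L2; bus (none); mem=90
  op8 P0: store L1 := 20 → M/I/I on L1; bus BusRdX Flush; mem=71
  op9 P2: store L2 := 93 → I/I/M on L2; bus (none); mem=90
  op10 P2: store L2 := 80 → I/I/M on L2; bus (none); mem=90
  op11 P2: store L1 := 94 → I/I/M on L1; bus BusRdX Flush; mem=20
  op12 P1: load  L2 → I/S/S on L2; bus BusRd Flush; mem=80
  op13 P1: store L2 := 12 → I/M/I on L2; bus BusRdX; mem=80
  op14 P0: load  L0 → S/S/I on L0; bus BusRd Flush; mem=33
  op15 P0: load  L1 → S/I/S on L1; bus BusRd Flush; mem=94
  op16 P1: load  L2 → I/M/I on L2; bus (none); mem=80
  op17 P0: load  L0 → S/S/I on L0; bus (none); mem=33
  op18 P2: store L2 := 36 → I/I/M on L2; bus BusRdX Flush; mem=12
  op19 P2: load  L2 → I/I/M on L2; bus (none); mem=12
  op20 P2: load  L2 → I/I/M on L2; bus (none); mem=12
  op21 P2: store L1 := 93 → I/I/M on L1; bus BusRdX; mem=94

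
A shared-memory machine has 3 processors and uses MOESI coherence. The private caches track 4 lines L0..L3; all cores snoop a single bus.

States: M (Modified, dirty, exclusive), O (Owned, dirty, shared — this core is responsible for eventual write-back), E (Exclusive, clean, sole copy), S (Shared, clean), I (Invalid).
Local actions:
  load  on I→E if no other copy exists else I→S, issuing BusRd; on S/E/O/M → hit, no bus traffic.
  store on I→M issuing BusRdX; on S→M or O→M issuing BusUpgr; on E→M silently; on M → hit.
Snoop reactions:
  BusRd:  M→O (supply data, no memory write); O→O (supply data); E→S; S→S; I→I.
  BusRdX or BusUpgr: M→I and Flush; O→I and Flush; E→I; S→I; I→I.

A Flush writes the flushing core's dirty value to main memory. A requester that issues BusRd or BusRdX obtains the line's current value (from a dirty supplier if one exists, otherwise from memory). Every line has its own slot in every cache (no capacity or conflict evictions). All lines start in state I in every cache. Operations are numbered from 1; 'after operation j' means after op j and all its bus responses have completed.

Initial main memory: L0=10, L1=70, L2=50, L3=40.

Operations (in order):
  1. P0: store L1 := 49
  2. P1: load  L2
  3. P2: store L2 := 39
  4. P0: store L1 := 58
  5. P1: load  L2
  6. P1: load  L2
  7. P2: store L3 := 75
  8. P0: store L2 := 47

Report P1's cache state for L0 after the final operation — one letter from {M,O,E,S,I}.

  op1 P0: store L1 := 49 → M/I/I on L1; bus BusRdX; mem=70
  op2 P1: load  L2 → I/E/I on L2; bus BusRd; mem=50
  op3 P2: store L2 := 39 → I/I/M on L2; bus BusRdX; mem=50
  op4 P0: store L1 := 58 → M/I/I on L1; bus (none); mem=70
  op5 P1: load  L2 → I/S/O on L2; bus BusRd; mem=50
  op6 P1: load  L2 → I/S/O on L2; bus (none); mem=50
  op7 P2: store L3 := 75 → I/I/M on L3; bus BusRdX; mem=40
  op8 P0: store L2 := 47 → M/I/I on L2; bus BusRdX Flush; mem=39

state = I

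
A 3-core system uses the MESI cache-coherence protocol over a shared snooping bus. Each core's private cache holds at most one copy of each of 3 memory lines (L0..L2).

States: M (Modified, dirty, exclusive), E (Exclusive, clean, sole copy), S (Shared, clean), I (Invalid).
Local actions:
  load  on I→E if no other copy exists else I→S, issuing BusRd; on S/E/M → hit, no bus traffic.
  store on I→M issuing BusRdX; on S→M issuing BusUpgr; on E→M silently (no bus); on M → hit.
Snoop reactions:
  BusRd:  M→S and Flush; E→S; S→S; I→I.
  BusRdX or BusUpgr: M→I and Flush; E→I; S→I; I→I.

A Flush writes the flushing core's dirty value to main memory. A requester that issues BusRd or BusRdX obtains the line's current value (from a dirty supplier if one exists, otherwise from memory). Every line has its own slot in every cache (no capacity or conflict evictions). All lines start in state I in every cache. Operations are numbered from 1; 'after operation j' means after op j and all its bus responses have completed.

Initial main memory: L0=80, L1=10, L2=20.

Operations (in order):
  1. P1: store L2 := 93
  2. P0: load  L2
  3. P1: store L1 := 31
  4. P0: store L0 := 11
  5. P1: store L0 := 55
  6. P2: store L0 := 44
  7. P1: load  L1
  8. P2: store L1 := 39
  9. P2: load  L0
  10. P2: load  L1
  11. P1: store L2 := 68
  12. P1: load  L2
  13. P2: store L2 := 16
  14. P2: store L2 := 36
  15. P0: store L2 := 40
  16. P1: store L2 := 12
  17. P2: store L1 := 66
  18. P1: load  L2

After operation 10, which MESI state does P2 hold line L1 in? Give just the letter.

[1] P1: store L2 := 93 | P0:I, P1:M(93), P2:I | bus: BusRdX
[2] P0: load  L2 | P0:S(93), P1:S(93), P2:I | bus: BusRd,Flush
[3] P1: store L1 := 31 | P0:I, P1:M(31), P2:I | bus: BusRdX
[4] P0: store L0 := 11 | P0:M(11), P1:I, P2:I | bus: BusRdX
[5] P1: store L0 := 55 | P0:I, P1:M(55), P2:I | bus: BusRdX,Flush
[6] P2: store L0 := 44 | P0:I, P1:I, P2:M(44) | bus: BusRdX,Flush
[7] P1: load  L1 | P0:I, P1:M(31), P2:I | bus: none
[8] P2: store L1 := 39 | P0:I, P1:I, P2:M(39) | bus: BusRdX,Flush
[9] P2: load  L0 | P0:I, P1:I, P2:M(44) | bus: none
[10] P2: load  L1 | P0:I, P1:I, P2:M(39) | bus: none
[11] P1: store L2 := 68 | P0:I, P1:M(68), P2:I | bus: BusUpgr
[12] P1: load  L2 | P0:I, P1:M(68), P2:I | bus: none
[13] P2: store L2 := 16 | P0:I, P1:I, P2:M(16) | bus: BusRdX,Flush
[14] P2: store L2 := 36 | P0:I, P1:I, P2:M(36) | bus: none
[15] P0: store L2 := 40 | P0:M(40), P1:I, P2:I | bus: BusRdX,Flush
[16] P1: store L2 := 12 | P0:I, P1:M(12), P2:I | bus: BusRdX,Flush
[17] P2: store L1 := 66 | P0:I, P1:I, P2:M(66) | bus: none
[18] P1: load  L2 | P0:I, P1:M(12), P2:I | bus: none

state = M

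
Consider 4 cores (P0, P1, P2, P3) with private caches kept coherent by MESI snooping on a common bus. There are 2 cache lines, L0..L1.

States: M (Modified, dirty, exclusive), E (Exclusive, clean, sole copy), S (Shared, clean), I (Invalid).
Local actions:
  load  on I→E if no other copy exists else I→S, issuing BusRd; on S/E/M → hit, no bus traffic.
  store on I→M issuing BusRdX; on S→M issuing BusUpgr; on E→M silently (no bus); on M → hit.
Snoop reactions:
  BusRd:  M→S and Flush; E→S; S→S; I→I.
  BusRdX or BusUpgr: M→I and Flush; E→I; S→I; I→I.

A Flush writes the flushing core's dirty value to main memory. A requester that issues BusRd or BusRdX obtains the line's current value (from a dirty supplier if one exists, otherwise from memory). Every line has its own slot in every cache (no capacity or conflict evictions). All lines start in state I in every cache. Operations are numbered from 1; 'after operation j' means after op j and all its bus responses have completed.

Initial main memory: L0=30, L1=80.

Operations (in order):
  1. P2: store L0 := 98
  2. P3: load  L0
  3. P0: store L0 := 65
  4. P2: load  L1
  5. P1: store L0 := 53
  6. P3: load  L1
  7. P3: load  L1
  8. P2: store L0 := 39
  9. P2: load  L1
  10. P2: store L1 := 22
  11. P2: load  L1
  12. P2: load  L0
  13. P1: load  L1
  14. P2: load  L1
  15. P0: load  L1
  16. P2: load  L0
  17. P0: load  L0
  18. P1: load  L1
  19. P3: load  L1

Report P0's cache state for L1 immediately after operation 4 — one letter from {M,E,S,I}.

state = I

  op1 P2: store L0 := 98 → I/I/M/I on L0; bus BusRdX; mem=30
  op2 P3: load  L0 → I/I/S/S on L0; bus BusRd Flush; mem=98
  op3 P0: store L0 := 65 → M/I/I/I on L0; bus BusRdX; mem=98
  op4 P2: load  L1 → I/I/E/I on L1; bus BusRd; mem=80
  op5 P1: store L0 := 53 → I/M/I/I on L0; bus BusRdX Flush; mem=65
  op6 P3: load  L1 → I/I/S/S on L1; bus BusRd; mem=80
  op7 P3: load  L1 → I/I/S/S on L1; bus (none); mem=80
  op8 P2: store L0 := 39 → I/I/M/I on L0; bus BusRdX Flush; mem=53
  op9 P2: load  L1 → I/I/S/S on L1; bus (none); mem=80
  op10 P2: store L1 := 22 → I/I/M/I on L1; bus BusUpgr; mem=80
  op11 P2: load  L1 → I/I/M/I on L1; bus (none); mem=80
  op12 P2: load  L0 → I/I/M/I on L0; bus (none); mem=53
  op13 P1: load  L1 → I/S/S/I on L1; bus BusRd Flush; mem=22
  op14 P2: load  L1 → I/S/S/I on L1; bus (none); mem=22
  op15 P0: load  L1 → S/S/S/I on L1; bus BusRd; mem=22
  op16 P2: load  L0 → I/I/M/I on L0; bus (none); mem=53
  op17 P0: load  L0 → S/I/S/I on L0; bus BusRd Flush; mem=39
  op18 P1: load  L1 → S/S/S/I on L1; bus (none); mem=22
  op19 P3: load  L1 → S/S/S/S on L1; bus BusRd; mem=22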